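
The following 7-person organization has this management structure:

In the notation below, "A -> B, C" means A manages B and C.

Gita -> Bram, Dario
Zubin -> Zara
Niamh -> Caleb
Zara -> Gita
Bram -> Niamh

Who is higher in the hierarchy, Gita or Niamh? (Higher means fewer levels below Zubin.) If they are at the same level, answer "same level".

Gita is 2 levels below Zubin; Niamh is 4. Gita is higher.

Gita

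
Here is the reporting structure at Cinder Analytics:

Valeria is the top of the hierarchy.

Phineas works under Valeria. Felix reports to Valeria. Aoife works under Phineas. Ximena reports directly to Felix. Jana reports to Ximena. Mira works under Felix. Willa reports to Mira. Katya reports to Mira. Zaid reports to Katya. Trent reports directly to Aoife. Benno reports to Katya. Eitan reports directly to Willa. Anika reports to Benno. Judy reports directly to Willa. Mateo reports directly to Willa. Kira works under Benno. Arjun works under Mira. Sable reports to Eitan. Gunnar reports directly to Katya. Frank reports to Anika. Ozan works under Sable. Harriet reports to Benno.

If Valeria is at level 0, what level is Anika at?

5

Chain from Anika up to Valeria: Anika → Benno → Katya → Mira → Felix → Valeria. That is 5 steps up, so Anika is 5 levels below Valeria.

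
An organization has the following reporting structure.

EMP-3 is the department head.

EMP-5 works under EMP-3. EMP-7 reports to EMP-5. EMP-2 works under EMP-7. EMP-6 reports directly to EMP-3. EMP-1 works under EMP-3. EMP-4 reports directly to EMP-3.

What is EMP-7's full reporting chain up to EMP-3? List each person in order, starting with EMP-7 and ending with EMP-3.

EMP-7 -> EMP-5 -> EMP-3

EMP-7 reports to EMP-5. EMP-5 reports to EMP-3. EMP-3 is at the top.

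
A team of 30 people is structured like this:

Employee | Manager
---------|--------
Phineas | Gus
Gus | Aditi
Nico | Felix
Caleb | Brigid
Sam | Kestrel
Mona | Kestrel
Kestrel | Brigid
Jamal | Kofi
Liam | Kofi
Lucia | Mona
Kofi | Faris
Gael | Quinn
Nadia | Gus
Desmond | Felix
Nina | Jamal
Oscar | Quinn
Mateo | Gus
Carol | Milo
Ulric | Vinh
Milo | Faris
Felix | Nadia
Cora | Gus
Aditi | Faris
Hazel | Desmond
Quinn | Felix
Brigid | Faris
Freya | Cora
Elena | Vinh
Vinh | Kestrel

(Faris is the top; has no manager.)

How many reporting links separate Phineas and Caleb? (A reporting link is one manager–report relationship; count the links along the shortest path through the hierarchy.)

Phineas is 3 levels below Faris, and Caleb is 2 levels below Faris (their lowest common manager). The shortest path runs up from Phineas to Faris and back down to Caleb: 3 + 2 = 5 links.

5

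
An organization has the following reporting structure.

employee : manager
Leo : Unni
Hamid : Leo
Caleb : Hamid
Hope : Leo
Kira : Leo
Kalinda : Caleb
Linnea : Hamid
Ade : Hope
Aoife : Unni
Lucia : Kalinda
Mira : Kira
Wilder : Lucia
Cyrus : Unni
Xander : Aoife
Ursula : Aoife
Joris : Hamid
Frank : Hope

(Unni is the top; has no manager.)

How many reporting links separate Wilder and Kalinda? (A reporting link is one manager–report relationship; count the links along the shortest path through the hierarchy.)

2

Wilder is in Kalinda's organization: the chain from Wilder up to Kalinda is Wilder → Lucia → Kalinda, which is 2 links.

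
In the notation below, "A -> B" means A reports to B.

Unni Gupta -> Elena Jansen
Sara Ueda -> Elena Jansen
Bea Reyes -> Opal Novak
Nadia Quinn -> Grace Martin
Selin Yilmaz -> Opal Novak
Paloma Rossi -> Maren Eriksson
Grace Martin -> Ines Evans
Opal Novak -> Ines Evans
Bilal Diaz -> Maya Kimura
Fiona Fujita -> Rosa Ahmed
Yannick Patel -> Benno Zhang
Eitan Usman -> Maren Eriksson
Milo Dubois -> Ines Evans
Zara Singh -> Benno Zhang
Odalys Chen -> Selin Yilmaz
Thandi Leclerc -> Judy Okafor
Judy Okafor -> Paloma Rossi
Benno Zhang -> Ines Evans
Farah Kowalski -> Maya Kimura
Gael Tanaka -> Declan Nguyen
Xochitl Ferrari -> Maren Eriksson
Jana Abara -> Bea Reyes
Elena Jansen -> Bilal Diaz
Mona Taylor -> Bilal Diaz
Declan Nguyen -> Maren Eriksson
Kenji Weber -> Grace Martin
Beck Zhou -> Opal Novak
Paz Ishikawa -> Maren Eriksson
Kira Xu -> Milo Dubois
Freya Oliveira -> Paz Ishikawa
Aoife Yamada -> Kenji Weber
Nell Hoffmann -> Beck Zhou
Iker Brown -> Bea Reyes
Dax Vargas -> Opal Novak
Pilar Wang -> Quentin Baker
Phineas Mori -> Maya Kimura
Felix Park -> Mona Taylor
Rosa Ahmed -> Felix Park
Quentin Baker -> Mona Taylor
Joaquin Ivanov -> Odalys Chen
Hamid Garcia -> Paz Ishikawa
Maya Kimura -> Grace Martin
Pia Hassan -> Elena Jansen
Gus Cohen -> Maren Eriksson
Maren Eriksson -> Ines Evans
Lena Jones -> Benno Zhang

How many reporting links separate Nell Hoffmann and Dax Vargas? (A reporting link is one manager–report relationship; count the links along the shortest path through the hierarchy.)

3

Nell Hoffmann is 2 levels below Opal Novak, and Dax Vargas is 1 level below Opal Novak (their lowest common manager). The shortest path runs up from Nell Hoffmann to Opal Novak and back down to Dax Vargas: 2 + 1 = 3 links.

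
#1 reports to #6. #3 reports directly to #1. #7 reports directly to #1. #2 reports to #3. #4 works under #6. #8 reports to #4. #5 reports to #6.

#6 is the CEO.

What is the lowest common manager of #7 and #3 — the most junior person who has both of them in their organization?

#7's chain of managers is #1, #6. #3's chain of managers is #1, #6. The first manager that appears in both chains is #1.

#1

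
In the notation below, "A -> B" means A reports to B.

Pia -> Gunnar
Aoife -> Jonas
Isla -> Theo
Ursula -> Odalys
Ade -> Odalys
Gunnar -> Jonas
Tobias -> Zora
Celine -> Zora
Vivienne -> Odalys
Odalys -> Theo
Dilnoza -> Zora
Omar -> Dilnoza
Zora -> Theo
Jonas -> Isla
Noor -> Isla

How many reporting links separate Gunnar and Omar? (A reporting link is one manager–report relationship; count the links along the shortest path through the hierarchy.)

6

Gunnar is 3 levels below Theo, and Omar is 3 levels below Theo (their lowest common manager). The shortest path runs up from Gunnar to Theo and back down to Omar: 3 + 3 = 6 links.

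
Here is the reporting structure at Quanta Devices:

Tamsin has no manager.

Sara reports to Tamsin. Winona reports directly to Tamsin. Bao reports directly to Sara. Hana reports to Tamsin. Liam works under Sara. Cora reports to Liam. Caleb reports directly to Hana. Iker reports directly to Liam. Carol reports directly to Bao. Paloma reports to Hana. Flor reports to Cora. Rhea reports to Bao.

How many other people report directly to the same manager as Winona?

Winona reports to Tamsin. Tamsin's other direct reports are Sara, Hana — 2 peers.

2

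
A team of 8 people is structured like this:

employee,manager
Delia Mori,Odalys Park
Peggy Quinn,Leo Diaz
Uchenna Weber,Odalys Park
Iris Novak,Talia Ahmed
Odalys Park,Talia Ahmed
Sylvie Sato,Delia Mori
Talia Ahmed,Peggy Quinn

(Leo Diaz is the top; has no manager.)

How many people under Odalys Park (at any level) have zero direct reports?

The people in Odalys Park's organization with no one reporting to them are Uchenna Weber, Sylvie Sato. That is 2.

2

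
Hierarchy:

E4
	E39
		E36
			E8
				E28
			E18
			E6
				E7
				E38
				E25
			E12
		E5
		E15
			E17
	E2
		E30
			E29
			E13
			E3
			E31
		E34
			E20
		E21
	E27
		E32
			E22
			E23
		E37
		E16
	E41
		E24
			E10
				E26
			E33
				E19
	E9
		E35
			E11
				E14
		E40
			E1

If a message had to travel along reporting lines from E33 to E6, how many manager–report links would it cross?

E33 is 3 levels below E4, and E6 is 3 levels below E4 (their lowest common manager). The shortest path runs up from E33 to E4 and back down to E6: 3 + 3 = 6 links.

6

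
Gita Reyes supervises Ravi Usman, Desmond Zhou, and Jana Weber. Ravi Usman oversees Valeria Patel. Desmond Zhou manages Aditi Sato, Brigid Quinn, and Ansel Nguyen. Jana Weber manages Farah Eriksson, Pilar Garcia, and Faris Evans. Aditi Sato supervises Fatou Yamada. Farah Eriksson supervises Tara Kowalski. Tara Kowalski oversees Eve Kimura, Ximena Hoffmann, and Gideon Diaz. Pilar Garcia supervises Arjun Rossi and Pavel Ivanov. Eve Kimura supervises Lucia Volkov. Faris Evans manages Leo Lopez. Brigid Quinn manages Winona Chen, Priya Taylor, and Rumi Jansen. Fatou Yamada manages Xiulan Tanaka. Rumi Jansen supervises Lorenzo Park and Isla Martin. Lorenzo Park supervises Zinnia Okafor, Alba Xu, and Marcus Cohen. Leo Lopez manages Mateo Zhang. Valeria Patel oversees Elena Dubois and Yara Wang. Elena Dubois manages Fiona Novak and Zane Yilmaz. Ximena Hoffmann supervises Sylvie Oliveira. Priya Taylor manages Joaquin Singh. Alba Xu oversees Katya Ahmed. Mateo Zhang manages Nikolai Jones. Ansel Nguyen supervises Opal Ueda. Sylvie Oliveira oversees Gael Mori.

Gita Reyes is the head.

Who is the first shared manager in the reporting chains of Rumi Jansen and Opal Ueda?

Rumi Jansen's chain of managers is Brigid Quinn, Desmond Zhou, Gita Reyes. Opal Ueda's chain of managers is Ansel Nguyen, Desmond Zhou, Gita Reyes. The first manager that appears in both chains is Desmond Zhou.

Desmond Zhou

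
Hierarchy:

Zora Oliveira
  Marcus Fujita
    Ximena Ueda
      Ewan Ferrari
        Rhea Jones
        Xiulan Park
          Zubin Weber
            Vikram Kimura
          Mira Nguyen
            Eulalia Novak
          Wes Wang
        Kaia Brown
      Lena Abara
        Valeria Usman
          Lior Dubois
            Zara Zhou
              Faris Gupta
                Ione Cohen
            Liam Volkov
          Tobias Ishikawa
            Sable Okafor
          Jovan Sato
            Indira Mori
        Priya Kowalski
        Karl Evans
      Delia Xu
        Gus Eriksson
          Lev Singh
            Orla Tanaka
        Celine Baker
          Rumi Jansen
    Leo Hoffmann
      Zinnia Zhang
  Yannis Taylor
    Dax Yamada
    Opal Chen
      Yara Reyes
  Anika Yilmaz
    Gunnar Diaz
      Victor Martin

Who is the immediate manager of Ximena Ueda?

Ximena Ueda reports directly to Marcus Fujita.

Marcus Fujita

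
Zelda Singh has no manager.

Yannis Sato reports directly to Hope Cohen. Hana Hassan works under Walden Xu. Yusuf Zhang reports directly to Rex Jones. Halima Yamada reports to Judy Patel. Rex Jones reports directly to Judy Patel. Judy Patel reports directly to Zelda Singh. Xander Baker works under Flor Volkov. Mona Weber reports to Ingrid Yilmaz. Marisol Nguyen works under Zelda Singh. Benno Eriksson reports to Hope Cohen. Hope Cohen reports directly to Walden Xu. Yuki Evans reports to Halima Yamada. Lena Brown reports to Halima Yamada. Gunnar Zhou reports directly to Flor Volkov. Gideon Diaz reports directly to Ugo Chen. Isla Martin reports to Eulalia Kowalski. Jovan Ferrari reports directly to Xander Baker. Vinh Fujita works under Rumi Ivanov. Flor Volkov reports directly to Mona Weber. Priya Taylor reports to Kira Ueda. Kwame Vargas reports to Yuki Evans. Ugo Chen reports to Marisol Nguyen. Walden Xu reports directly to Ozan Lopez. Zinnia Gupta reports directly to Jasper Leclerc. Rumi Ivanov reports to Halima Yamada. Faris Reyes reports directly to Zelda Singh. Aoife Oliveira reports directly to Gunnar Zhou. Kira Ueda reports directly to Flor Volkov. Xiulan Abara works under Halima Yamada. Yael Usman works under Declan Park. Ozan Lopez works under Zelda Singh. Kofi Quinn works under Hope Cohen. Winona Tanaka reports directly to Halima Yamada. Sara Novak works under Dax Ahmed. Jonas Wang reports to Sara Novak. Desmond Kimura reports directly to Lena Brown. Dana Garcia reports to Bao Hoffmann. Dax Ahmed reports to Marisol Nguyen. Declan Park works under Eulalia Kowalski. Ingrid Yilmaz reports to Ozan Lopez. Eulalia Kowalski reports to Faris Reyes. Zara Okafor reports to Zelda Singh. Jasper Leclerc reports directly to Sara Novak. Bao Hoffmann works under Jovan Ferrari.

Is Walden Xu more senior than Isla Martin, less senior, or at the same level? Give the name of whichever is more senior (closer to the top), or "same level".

Walden Xu is 2 levels below Zelda Singh; Isla Martin is 3. Walden Xu is higher.

Walden Xu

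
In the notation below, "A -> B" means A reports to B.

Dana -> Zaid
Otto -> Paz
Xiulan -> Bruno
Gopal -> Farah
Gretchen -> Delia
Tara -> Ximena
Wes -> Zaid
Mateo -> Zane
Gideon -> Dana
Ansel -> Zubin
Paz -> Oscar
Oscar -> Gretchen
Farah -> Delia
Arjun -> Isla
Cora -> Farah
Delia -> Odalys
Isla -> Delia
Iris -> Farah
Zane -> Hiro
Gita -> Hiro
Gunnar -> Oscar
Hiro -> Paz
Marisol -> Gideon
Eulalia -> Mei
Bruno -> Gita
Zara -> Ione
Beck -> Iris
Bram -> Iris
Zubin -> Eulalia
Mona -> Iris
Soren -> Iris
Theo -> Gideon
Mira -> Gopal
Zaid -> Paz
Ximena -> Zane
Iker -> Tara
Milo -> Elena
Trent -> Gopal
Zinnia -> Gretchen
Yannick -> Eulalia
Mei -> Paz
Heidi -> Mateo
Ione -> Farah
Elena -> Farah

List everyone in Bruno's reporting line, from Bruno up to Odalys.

Bruno -> Gita -> Hiro -> Paz -> Oscar -> Gretchen -> Delia -> Odalys

Bruno reports to Gita. Gita reports to Hiro. Hiro reports to Paz. Paz reports to Oscar. Oscar reports to Gretchen. Gretchen reports to Delia. Delia reports to Odalys. Odalys is at the top.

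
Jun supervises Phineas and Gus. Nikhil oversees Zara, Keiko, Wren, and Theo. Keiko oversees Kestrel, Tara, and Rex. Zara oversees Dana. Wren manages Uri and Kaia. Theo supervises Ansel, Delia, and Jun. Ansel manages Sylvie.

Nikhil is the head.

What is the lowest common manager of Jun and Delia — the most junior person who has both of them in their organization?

Jun's chain of managers is Theo, Nikhil. Delia's chain of managers is Theo, Nikhil. The first manager that appears in both chains is Theo.

Theo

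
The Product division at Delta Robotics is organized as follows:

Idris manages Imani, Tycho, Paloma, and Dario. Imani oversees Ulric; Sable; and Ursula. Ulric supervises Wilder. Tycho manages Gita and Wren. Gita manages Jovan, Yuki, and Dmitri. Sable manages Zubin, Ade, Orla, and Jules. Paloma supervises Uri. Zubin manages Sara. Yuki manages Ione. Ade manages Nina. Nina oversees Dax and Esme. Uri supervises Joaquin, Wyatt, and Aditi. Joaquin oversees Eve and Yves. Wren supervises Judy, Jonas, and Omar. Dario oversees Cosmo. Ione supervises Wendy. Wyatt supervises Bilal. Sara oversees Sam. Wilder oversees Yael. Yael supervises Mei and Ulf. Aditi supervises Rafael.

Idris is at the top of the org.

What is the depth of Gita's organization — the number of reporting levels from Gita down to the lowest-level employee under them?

3

The longest chain under Gita runs Gita → Yuki → Ione → Wendy, which is 3 levels below Gita.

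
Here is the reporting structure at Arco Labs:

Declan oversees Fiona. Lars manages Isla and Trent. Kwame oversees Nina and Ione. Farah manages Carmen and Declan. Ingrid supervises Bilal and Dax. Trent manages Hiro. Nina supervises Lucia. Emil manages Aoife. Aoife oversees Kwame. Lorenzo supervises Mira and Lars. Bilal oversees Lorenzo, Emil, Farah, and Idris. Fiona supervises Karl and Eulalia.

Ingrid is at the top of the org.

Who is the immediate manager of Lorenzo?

Bilal

Lorenzo reports directly to Bilal.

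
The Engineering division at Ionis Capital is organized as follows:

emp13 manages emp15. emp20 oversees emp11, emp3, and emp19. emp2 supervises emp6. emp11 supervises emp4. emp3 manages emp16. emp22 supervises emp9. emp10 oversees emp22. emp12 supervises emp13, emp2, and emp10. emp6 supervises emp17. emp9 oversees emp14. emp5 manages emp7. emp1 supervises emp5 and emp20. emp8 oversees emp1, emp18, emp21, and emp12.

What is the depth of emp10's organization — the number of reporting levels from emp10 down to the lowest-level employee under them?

3

The longest chain under emp10 runs emp10 → emp22 → emp9 → emp14, which is 3 levels below emp10.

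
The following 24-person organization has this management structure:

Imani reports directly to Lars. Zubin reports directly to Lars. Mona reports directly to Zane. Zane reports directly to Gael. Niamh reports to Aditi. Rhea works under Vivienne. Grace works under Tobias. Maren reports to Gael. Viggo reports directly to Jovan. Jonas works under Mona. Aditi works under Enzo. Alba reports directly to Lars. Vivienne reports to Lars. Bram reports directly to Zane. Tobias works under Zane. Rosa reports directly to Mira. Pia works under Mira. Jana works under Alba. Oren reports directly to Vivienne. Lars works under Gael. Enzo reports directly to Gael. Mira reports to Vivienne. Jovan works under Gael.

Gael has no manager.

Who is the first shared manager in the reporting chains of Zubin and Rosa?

Lars

Zubin's chain of managers is Lars, Gael. Rosa's chain of managers is Mira, Vivienne, Lars, Gael. The first manager that appears in both chains is Lars.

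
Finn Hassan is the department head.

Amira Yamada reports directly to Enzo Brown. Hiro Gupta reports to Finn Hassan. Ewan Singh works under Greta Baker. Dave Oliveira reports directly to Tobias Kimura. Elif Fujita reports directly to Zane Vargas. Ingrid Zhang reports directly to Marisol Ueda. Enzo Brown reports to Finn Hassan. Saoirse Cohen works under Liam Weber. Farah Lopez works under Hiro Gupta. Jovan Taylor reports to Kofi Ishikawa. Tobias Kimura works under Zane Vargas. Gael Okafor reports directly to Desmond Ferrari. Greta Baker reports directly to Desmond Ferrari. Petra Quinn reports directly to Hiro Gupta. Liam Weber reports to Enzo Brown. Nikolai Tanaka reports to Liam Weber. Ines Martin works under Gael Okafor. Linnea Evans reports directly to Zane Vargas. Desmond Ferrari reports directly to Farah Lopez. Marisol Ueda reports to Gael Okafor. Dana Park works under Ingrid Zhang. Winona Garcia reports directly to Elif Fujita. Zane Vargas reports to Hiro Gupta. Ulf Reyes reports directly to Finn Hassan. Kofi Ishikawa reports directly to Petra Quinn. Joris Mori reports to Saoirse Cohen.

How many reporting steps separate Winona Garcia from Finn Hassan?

Chain from Winona Garcia up to Finn Hassan: Winona Garcia → Elif Fujita → Zane Vargas → Hiro Gupta → Finn Hassan. That is 4 steps up, so Winona Garcia is 4 levels below Finn Hassan.

4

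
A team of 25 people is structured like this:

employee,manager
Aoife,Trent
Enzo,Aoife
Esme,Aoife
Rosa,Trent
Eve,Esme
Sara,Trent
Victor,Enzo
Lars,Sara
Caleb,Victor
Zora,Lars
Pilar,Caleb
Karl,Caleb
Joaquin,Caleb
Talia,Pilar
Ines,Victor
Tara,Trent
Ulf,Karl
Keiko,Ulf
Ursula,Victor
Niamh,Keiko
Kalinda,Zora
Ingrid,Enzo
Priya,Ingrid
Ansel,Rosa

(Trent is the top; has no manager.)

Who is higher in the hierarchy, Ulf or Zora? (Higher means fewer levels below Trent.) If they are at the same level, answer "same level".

Zora

Ulf is 6 levels below Trent; Zora is 3. Zora is higher.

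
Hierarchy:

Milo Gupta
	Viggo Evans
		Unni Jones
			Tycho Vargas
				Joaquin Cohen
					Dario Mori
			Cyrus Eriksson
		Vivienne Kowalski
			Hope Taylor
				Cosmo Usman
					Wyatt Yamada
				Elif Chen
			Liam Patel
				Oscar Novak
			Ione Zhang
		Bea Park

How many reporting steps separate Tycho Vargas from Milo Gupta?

Chain from Tycho Vargas up to Milo Gupta: Tycho Vargas → Unni Jones → Viggo Evans → Milo Gupta. That is 3 steps up, so Tycho Vargas is 3 levels below Milo Gupta.

3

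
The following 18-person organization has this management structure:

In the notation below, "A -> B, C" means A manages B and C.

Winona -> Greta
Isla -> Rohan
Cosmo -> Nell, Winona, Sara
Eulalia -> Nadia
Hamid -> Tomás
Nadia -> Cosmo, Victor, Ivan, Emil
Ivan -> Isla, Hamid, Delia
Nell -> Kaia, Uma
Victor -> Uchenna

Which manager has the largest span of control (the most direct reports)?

Direct-report counts: Eulalia has 1; Nadia has 4; Ivan has 3; Hamid has 1; Isla has 1; Victor has 1; Cosmo has 3; Winona has 1; Nell has 2. The largest is 4, held by Nadia.

Nadia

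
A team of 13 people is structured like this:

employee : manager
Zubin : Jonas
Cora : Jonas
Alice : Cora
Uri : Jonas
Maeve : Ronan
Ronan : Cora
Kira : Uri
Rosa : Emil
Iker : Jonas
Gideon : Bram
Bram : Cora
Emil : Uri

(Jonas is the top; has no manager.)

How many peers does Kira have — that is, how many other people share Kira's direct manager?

1

Kira reports to Uri. Uri's other direct reports are Emil — 1 peer.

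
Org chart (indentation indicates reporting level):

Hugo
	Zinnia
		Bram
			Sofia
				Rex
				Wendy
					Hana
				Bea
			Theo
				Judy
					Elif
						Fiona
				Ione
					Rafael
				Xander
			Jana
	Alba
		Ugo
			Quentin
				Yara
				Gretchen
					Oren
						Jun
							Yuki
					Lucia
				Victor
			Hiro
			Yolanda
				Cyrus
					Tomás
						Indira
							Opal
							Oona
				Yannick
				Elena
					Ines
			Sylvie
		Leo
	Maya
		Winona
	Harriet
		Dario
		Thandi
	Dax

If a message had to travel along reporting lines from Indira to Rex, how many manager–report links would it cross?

10

Indira is 6 levels below Hugo, and Rex is 4 levels below Hugo (their lowest common manager). The shortest path runs up from Indira to Hugo and back down to Rex: 6 + 4 = 10 links.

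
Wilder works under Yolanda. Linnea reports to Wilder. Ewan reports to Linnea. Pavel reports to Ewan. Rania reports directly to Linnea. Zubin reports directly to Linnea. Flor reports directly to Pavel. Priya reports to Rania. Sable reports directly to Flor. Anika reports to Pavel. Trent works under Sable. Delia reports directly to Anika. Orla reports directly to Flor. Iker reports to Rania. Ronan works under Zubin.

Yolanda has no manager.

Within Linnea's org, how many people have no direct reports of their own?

6

The people in Linnea's organization with no one reporting to them are Ronan, Iker, Priya, Delia, Orla, Trent. That is 6.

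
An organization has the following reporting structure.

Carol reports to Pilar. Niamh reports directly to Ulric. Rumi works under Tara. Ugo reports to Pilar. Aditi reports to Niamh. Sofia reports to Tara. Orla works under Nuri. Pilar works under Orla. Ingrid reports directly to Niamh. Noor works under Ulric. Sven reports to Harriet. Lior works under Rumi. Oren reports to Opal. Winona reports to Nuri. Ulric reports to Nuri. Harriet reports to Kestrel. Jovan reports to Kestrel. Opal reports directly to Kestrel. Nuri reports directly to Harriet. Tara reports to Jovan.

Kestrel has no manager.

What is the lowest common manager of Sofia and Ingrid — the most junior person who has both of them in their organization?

Sofia's chain of managers is Tara, Jovan, Kestrel. Ingrid's chain of managers is Niamh, Ulric, Nuri, Harriet, Kestrel. The first manager that appears in both chains is Kestrel.

Kestrel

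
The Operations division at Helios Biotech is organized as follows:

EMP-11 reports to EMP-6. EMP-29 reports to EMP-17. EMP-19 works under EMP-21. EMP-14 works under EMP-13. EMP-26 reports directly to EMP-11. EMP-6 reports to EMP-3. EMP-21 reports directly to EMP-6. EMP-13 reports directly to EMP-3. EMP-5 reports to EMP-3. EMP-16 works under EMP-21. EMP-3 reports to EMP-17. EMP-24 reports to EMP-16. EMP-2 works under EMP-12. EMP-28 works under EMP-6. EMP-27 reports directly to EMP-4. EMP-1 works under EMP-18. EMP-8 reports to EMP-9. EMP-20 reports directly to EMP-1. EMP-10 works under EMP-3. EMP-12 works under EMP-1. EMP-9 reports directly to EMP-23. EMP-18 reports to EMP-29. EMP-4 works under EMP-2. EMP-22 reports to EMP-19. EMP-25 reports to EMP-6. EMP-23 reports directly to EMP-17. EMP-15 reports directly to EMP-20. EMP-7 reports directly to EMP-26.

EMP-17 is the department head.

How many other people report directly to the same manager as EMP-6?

3

EMP-6 reports to EMP-3. EMP-3's other direct reports are EMP-5, EMP-13, EMP-10 — 3 peers.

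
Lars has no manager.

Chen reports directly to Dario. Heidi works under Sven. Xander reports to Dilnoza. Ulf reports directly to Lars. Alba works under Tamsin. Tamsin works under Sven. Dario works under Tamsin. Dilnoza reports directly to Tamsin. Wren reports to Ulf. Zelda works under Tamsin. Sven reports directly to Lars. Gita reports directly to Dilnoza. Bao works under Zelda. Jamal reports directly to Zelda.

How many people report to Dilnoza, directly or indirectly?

Dilnoza directly manages Gita, Xander. Gita has no reports. Xander has no reports. So Dilnoza's organization is 2 direct reports plus everyone under them: 1 + 1 = 2.

2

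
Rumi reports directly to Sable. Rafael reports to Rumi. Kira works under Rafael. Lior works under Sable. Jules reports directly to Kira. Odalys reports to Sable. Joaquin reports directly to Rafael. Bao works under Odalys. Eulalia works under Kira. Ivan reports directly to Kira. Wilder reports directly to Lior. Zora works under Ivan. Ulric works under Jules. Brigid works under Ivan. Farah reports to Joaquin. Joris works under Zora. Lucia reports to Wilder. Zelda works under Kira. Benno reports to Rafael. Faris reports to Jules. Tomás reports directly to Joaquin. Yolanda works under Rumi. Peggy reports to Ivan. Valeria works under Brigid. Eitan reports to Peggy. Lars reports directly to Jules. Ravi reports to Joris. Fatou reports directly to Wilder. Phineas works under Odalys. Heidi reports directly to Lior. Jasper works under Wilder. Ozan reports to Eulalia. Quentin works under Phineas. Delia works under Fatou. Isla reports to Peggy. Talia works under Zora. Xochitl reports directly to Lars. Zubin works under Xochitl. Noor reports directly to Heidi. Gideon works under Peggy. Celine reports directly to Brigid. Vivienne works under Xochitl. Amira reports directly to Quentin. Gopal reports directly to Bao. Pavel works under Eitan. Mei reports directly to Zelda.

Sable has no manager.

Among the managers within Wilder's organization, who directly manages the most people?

Wilder

Direct-report counts within Wilder's organization: Wilder has 3; Fatou has 1. The largest is 3, held by Wilder.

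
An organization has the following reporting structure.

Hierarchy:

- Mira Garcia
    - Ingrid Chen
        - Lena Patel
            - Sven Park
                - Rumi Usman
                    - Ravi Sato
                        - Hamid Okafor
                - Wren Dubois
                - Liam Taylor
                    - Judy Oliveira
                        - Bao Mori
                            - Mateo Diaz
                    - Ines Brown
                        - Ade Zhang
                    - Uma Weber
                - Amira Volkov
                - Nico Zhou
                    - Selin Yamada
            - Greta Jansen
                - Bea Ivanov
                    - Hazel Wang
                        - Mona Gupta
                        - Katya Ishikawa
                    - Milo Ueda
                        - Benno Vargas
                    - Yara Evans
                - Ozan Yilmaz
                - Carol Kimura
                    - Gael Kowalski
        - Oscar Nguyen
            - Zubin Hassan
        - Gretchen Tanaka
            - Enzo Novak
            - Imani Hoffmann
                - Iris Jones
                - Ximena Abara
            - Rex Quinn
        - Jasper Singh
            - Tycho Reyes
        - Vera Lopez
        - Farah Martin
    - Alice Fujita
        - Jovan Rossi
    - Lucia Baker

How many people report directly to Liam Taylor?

3

Liam Taylor directly manages Judy Oliveira, Ines Brown, Uma Weber. That is 3 direct reports.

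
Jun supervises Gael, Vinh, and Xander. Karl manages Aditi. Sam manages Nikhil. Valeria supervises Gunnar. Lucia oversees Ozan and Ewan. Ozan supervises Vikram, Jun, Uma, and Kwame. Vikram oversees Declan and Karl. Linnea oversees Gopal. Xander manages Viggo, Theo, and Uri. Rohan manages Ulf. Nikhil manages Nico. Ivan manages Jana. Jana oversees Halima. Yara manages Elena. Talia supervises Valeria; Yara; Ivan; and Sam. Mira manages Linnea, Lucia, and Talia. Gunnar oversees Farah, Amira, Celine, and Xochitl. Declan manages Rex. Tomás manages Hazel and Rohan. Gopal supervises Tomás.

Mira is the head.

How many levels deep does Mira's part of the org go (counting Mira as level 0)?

The longest chain under Mira runs Mira → Lucia → Ozan → Jun → Xander → Viggo, which is 5 levels below Mira.

5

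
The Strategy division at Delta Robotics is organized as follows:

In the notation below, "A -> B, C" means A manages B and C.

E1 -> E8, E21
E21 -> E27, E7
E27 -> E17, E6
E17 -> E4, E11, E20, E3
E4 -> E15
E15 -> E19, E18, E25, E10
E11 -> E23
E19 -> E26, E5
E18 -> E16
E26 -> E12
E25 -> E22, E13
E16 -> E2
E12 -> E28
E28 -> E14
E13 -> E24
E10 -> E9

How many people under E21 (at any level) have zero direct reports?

The people in E21's organization with no one reporting to them are E7, E6, E3, E20, E23, E9, E24, E22, E2, E5, E14. That is 11.

11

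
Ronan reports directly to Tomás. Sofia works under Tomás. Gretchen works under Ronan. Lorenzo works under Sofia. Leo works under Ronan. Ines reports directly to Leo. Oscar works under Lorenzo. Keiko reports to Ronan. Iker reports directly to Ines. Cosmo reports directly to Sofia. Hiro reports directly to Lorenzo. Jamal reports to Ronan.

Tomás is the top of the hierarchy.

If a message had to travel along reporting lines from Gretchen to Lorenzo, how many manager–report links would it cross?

4

Gretchen is 2 levels below Tomás, and Lorenzo is 2 levels below Tomás (their lowest common manager). The shortest path runs up from Gretchen to Tomás and back down to Lorenzo: 2 + 2 = 4 links.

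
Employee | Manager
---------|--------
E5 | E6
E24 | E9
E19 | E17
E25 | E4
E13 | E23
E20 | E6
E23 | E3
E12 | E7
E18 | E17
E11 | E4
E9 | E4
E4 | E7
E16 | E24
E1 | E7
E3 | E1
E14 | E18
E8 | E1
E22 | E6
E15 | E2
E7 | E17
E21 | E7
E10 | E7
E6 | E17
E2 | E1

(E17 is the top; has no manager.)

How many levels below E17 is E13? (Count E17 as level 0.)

5

Chain from E13 up to E17: E13 → E23 → E3 → E1 → E7 → E17. That is 5 steps up, so E13 is 5 levels below E17.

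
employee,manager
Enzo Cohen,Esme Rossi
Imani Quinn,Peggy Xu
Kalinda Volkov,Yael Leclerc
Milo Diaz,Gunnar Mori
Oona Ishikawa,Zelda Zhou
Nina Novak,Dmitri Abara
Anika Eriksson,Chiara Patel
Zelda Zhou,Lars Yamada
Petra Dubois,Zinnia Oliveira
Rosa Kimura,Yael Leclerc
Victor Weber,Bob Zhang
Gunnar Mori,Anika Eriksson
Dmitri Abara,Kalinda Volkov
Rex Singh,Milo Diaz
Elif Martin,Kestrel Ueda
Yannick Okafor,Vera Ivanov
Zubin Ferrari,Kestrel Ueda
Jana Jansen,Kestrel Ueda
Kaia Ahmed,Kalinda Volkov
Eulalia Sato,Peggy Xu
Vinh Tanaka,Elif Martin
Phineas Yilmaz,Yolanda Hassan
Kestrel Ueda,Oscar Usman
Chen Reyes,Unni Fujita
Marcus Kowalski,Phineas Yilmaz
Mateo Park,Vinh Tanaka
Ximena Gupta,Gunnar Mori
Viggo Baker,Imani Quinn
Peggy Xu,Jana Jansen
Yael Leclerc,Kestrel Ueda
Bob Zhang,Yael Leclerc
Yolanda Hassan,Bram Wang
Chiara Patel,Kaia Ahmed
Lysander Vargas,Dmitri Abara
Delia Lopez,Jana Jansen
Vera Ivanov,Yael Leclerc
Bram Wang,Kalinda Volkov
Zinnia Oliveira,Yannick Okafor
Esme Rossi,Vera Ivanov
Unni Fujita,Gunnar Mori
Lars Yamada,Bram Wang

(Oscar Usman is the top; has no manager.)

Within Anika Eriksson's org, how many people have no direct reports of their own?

3

The people in Anika Eriksson's organization with no one reporting to them are Chen Reyes, Ximena Gupta, Rex Singh. That is 3.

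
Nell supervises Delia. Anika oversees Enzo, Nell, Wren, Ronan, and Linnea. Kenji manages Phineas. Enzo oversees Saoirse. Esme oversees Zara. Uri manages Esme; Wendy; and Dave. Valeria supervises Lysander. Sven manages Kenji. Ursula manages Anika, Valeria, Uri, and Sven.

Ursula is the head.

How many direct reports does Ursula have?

4

Ursula directly manages Anika, Valeria, Uri, Sven. That is 4 direct reports.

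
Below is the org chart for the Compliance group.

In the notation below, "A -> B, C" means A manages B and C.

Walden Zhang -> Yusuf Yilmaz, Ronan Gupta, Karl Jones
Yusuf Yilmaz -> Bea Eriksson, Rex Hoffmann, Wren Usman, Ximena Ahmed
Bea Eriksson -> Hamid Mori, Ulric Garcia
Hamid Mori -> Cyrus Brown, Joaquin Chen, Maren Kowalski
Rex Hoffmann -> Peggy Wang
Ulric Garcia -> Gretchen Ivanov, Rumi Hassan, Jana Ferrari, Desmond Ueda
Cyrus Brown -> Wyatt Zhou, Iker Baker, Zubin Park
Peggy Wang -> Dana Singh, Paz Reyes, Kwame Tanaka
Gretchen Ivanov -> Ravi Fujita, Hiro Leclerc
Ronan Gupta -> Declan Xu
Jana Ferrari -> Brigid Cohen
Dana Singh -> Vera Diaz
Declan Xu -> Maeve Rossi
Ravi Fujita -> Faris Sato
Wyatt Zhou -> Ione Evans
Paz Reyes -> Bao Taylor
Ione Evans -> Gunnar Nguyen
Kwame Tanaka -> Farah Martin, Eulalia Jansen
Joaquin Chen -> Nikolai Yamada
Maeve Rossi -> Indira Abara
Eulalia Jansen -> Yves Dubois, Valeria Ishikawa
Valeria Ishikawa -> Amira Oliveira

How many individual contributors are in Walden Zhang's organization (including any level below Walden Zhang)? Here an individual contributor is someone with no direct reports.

19

The people in Walden Zhang's organization with no one reporting to them are Karl Jones, Indira Abara, Ximena Ahmed, Wren Usman, Amira Oliveira, Yves Dubois, Farah Martin, Bao Taylor, Vera Diaz, Desmond Ueda, Brigid Cohen, Rumi Hassan, Hiro Leclerc, Faris Sato, Maren Kowalski, Nikolai Yamada, Zubin Park, Iker Baker, Gunnar Nguyen. That is 19.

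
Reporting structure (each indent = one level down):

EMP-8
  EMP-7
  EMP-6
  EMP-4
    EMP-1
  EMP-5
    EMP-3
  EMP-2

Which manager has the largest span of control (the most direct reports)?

EMP-8

Direct-report counts: EMP-8 has 5; EMP-5 has 1; EMP-4 has 1. The largest is 5, held by EMP-8.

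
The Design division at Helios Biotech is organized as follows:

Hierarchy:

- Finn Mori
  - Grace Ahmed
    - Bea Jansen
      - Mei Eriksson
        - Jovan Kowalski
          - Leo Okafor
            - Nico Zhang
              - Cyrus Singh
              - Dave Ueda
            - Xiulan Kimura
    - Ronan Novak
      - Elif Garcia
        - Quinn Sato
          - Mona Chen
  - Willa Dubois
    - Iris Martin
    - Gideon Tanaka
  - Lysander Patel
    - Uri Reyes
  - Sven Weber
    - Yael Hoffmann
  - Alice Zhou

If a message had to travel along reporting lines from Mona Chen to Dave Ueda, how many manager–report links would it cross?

10

Mona Chen is 4 levels below Grace Ahmed, and Dave Ueda is 6 levels below Grace Ahmed (their lowest common manager). The shortest path runs up from Mona Chen to Grace Ahmed and back down to Dave Ueda: 4 + 6 = 10 links.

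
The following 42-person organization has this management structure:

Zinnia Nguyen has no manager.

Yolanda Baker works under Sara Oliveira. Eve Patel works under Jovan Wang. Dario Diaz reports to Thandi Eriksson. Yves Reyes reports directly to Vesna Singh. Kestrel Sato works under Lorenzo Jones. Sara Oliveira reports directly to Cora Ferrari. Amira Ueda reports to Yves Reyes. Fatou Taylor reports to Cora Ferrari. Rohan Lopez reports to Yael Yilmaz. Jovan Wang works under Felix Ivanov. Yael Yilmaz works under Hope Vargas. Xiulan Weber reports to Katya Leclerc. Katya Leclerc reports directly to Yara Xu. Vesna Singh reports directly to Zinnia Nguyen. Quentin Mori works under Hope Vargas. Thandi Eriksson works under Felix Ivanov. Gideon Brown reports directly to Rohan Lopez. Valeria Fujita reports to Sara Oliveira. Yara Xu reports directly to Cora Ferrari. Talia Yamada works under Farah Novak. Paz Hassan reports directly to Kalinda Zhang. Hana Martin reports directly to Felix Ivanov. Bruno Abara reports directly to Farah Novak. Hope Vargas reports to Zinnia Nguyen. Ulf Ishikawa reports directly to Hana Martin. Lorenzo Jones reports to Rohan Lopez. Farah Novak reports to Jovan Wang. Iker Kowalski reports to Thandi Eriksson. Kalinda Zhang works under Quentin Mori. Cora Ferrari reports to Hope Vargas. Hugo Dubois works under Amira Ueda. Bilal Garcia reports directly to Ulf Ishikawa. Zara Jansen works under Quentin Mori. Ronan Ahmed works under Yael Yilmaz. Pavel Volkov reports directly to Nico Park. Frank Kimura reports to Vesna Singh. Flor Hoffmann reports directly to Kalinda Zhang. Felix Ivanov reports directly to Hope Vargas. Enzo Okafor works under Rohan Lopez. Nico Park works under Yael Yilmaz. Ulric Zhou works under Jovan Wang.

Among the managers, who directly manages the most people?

Hope Vargas

Direct-report counts: Zinnia Nguyen has 2; Vesna Singh has 2; Yves Reyes has 1; Amira Ueda has 1; Hope Vargas has 4; Yael Yilmaz has 3; Nico Park has 1; Rohan Lopez has 3; Lorenzo Jones has 1; Quentin Mori has 2; Kalinda Zhang has 2; Cora Ferrari has 3; Yara Xu has 1; Katya Leclerc has 1; Sara Oliveira has 2; Felix Ivanov has 3; Thandi Eriksson has 2; Hana Martin has 1; Ulf Ishikawa has 1; Jovan Wang has 3; Farah Novak has 2. The largest is 4, held by Hope Vargas.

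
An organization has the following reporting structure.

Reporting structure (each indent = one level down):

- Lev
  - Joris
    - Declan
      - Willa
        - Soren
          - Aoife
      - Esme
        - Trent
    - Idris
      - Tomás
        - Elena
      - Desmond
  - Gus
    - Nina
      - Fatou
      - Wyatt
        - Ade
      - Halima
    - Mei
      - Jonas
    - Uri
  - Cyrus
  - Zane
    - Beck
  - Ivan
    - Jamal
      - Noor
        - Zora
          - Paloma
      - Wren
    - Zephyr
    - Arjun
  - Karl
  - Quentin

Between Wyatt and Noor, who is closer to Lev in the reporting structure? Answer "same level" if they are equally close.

same level

Both Wyatt and Noor are 3 levels below Lev.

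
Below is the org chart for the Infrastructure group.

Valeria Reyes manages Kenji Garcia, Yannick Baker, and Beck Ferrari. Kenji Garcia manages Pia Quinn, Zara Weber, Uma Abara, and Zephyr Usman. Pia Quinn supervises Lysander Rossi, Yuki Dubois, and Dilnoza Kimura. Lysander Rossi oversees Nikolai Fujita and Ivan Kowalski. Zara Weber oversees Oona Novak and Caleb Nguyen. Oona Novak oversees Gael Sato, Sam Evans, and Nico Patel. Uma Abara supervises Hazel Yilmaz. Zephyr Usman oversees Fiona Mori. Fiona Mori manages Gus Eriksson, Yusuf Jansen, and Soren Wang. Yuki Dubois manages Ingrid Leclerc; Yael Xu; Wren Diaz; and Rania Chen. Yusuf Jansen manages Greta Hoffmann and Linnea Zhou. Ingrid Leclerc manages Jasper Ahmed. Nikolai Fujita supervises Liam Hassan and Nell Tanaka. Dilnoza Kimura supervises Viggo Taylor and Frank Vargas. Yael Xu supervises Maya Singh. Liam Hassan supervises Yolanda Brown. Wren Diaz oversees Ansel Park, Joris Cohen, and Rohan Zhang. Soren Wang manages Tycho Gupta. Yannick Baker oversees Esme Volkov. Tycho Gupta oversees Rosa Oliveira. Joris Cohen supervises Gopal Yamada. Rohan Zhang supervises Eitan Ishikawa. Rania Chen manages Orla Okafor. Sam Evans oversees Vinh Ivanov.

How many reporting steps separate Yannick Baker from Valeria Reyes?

Chain from Yannick Baker up to Valeria Reyes: Yannick Baker → Valeria Reyes. That is 1 step up, so Yannick Baker is 1 level below Valeria Reyes.

1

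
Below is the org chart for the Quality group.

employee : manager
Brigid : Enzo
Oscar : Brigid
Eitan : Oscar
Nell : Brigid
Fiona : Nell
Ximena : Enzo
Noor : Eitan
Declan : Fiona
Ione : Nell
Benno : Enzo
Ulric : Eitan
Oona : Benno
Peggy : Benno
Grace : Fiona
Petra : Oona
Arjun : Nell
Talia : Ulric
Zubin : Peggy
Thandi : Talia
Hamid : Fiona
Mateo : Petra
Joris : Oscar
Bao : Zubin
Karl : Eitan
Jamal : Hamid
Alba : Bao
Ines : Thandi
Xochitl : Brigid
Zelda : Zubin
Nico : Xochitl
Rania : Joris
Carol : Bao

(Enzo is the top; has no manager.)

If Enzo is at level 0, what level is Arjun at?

Chain from Arjun up to Enzo: Arjun → Nell → Brigid → Enzo. That is 3 steps up, so Arjun is 3 levels below Enzo.

3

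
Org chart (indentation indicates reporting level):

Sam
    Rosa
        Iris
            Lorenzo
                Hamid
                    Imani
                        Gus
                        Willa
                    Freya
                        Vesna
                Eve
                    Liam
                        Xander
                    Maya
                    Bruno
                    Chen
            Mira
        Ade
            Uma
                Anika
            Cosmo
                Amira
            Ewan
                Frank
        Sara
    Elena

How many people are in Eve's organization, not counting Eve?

Eve directly manages Liam, Maya, Bruno, Chen. Under Liam: Xander (1). Maya has no reports. Bruno has no reports. Chen has no reports. So Eve's organization is 4 direct reports plus everyone under them: 2 + 1 + 1 + 1 = 5.

5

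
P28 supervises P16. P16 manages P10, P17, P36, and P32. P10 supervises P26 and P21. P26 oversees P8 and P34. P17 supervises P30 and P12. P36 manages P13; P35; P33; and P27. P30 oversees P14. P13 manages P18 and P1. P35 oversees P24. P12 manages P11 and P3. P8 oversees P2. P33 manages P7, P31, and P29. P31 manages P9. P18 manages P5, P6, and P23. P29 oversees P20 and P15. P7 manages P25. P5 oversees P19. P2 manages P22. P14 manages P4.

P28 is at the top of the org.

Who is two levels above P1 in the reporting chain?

P36

P1 reports to P13, and P13 reports to P36. So P1's skip-level manager is P36.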